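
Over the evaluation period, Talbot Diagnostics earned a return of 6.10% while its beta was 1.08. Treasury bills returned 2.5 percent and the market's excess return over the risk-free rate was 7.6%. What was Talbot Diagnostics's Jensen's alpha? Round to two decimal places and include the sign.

-4.61%

CAPM benchmark = R_f + β(R_m − R_f) = 2.5% + 1.08 × 7.6% = 10.7080%
α = actual − benchmark = 6.10% − 10.7080% = -4.61%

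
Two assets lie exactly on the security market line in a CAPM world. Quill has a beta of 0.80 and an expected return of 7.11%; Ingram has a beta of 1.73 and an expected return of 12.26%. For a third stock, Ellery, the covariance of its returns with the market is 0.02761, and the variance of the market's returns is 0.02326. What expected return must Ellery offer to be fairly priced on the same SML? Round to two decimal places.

MRP = (12.26% − 7.11%) / (1.73 − 0.80) = 5.5376%
R_f = 7.11% − 0.80 × 5.5376% = 2.6799%
β_Ellery = Cov / Var(R_m) = 0.02761 / 0.02326 = 1.1870
E(R_Ellery) = R_f + β × MRP = 2.6799% + 1.1870 × 5.5376% = 9.25%

9.25%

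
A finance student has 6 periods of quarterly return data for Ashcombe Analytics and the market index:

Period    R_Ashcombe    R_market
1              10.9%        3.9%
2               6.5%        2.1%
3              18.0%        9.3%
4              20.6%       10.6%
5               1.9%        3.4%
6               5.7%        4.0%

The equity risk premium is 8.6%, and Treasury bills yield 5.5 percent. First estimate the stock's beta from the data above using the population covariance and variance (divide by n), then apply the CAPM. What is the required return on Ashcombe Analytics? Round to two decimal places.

22.11%

Mean R_i = (10.9 + 6.5 + 18.0 + 20.6 + 1.9 + 5.7) / 6 = 10.6000%
Mean R_m = (3.9 + 2.1 + 9.3 + 10.6 + 3.4 + 4.0) / 6 = 5.5500%
Σ(R_i − R̄_i)(R_m − R̄_m) = 118.2000  ⇒  Cov = 118.2000 / 6 = 19.7000
Σ(R_m − R̄_m)² = 61.2150  ⇒  Var(R_m) = 61.2150 / 6 = 10.2025
β = Cov / Var(R_m) = 19.7000 / 10.2025 = 1.9309
E(R) = R_f + β × MRP = 5.5% + 1.9309 × 8.6% = 22.11%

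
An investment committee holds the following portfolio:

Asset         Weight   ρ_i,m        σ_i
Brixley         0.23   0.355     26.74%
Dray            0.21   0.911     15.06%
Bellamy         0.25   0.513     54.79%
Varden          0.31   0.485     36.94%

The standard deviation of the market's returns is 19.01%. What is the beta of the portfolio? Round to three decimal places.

0.928

β_Brixley = 0.355 × 26.74% / 19.01% = 0.4994
β_Dray = 0.911 × 15.06% / 19.01% = 0.7217
β_Bellamy = 0.513 × 54.79% / 19.01% = 1.4786
β_Varden = 0.485 × 36.94% / 19.01% = 0.9424
β_P = Σ w_i β_i = 0.23×0.4994 + 0.21×0.7217 + 0.25×1.4786 + 0.31×0.9424 = 0.9282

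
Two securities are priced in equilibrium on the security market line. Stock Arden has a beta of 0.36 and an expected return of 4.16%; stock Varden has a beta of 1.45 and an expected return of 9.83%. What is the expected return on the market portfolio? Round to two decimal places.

Both satisfy E(R) = R_f + β·MRP, so the slope of the SML is
MRP = (9.83% − 4.16%) / (1.45 − 0.36) = 5.67% / 1.09 = 5.2018%
R_f = E(R_Arden) − β_Arden·MRP = 4.16% − 0.36 × 5.2018% = 2.2874%
E(R_m) = R_f + MRP = 2.2874% + 5.2018% = 7.49%

7.49%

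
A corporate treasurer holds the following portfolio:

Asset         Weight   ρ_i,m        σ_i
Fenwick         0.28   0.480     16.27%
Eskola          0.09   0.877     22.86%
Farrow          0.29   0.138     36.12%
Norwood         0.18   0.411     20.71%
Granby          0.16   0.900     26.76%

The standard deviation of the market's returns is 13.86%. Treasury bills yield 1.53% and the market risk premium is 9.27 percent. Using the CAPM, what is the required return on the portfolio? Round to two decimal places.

8.77%

β_Fenwick = 0.480 × 16.27% / 13.86% = 0.5635
β_Eskola = 0.877 × 22.86% / 13.86% = 1.4465
β_Farrow = 0.138 × 36.12% / 13.86% = 0.3596
β_Norwood = 0.411 × 20.71% / 13.86% = 0.6141
β_Granby = 0.900 × 26.76% / 13.86% = 1.7377
β_P = Σ w_i β_i = 0.28×0.5635 + 0.09×1.4465 + 0.29×0.3596 + 0.18×0.6141 + 0.16×1.7377 = 0.7808
E(R_P) = R_f + β_P × MRP = 1.53% + 0.7808 × 9.27% = 8.77%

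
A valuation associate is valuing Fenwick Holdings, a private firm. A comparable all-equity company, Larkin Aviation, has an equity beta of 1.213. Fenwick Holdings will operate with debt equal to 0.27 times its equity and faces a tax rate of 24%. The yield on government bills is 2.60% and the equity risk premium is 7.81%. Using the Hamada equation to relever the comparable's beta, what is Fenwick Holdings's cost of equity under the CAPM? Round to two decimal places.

β_L = β_U × [1 + (1 − t)(D/E)] = 1.213 × [1 + (1 − 0.24) × 0.27]
    = 1.213 × [1 + 0.76 × 0.27] = 1.213 × 1.2052 = 1.4619
E(R) = R_f + β_L × MRP = 2.60% + 1.4619 × 7.81% = 14.02%

14.02%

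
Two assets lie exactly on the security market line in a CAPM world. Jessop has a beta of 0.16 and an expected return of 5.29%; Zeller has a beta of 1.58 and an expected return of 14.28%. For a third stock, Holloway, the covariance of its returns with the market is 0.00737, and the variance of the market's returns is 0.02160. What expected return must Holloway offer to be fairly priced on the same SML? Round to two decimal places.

MRP = (14.28% − 5.29%) / (1.58 − 0.16) = 6.3310%
R_f = 5.29% − 0.16 × 6.3310% = 4.2770%
β_Holloway = Cov / Var(R_m) = 0.00737 / 0.02160 = 0.3412
E(R_Holloway) = R_f + β × MRP = 4.2770% + 0.3412 × 6.3310% = 6.44%

6.44%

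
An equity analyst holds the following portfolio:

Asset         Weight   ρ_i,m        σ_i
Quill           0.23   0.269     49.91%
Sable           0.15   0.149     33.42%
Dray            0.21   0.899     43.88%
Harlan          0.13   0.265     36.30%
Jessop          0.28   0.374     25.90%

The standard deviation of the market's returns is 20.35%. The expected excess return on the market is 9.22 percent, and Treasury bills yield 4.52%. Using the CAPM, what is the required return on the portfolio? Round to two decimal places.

11.81%

β_Quill = 0.269 × 49.91% / 20.35% = 0.6597
β_Sable = 0.149 × 33.42% / 20.35% = 0.2447
β_Dray = 0.899 × 43.88% / 20.35% = 1.9385
β_Harlan = 0.265 × 36.30% / 20.35% = 0.4727
β_Jessop = 0.374 × 25.90% / 20.35% = 0.4760
β_P = Σ w_i β_i = 0.23×0.6597 + 0.15×0.2447 + 0.21×1.9385 + 0.13×0.4727 + 0.28×0.4760 = 0.7903
E(R_P) = R_f + β_P × MRP = 4.52% + 0.7903 × 9.22% = 11.81%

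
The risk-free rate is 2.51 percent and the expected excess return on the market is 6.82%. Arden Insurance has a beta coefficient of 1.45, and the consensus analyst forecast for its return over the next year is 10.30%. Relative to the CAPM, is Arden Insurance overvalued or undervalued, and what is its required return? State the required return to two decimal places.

Overvalued; required return 12.40%

Required return = R_f + β·MRP = 2.51% + 1.45 × 6.82% = 12.40%
Forecast 10.30% < required 12.40% → the stock plots below the SML → overvalued.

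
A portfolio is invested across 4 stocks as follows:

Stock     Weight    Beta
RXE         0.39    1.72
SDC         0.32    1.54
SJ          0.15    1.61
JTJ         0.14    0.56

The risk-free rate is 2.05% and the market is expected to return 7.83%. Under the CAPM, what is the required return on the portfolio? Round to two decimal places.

10.62%

β_P = Σ w_i β_i = 0.39×1.72 + 0.32×1.54 + 0.15×1.61 + 0.14×0.56 = 1.4835
MRP = 7.83% − 2.05% = 5.78%
E(R_P) = R_f + β_P × MRP = 2.05% + 1.4835 × 5.78% = 10.62%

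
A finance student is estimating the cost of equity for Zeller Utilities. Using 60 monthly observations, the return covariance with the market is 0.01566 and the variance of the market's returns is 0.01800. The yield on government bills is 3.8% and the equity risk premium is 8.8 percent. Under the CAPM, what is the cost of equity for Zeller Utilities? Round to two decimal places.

11.46%

β = Cov(R_i, R_m) / Var(R_m) = 0.01566 / 0.01800 = 0.8700
E(R) = R_f + β × MRP = 3.8% + 0.8700 × 8.8% = 11.46%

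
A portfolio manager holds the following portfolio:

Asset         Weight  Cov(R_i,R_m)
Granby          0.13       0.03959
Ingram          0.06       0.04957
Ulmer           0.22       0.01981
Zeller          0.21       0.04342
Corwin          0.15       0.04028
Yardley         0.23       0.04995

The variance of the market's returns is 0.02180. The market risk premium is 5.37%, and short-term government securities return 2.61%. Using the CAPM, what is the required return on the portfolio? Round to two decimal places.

12.25%

β_Granby = 0.03959 / 0.02180 = 1.8161
β_Ingram = 0.04957 / 0.02180 = 2.2739
β_Ulmer = 0.01981 / 0.02180 = 0.9087
β_Zeller = 0.04342 / 0.02180 = 1.9917
β_Corwin = 0.04028 / 0.02180 = 1.8477
β_Yardley = 0.04995 / 0.02180 = 2.2913
β_P = Σ w_i β_i = 0.13×1.8161 + 0.06×2.2739 + 0.22×0.9087 + 0.21×1.9917 + 0.15×1.8477 + 0.23×2.2913 = 1.7949
E(R_P) = R_f + β_P × MRP = 2.61% + 1.7949 × 5.37% = 12.25%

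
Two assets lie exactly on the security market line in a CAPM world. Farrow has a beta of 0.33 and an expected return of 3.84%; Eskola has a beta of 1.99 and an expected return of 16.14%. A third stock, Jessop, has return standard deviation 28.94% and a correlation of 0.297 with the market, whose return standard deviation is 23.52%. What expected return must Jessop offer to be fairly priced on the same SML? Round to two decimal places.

MRP = (16.14% − 3.84%) / (1.99 − 0.33) = 7.4096%
R_f = 3.84% − 0.33 × 7.4096% = 1.3948%
β_Jessop = ρ·σ_i/σ_m = 0.297 × 28.94 / 23.52 = 0.3654
E(R_Jessop) = R_f + β × MRP = 1.3948% + 0.3654 × 7.4096% = 4.10%

4.10%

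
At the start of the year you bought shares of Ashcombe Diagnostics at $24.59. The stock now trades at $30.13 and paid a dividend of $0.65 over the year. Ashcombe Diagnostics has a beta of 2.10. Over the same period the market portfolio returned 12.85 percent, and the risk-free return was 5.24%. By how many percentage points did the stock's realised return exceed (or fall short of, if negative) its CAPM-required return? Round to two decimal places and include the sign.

+3.95%

Realised HPR = (P1 + D1 − P0) / P0 = (30.13 + 0.65 − 24.59) / 24.59 = 6.19 / 24.59 = 25.1728%
MRP = 12.85% − 5.24% = 7.61%
CAPM required = R_f + β·MRP = 5.24% + 2.10 × 7.61% = 21.2210%
α = realised − required = 25.1728% − 21.2210% = +3.95%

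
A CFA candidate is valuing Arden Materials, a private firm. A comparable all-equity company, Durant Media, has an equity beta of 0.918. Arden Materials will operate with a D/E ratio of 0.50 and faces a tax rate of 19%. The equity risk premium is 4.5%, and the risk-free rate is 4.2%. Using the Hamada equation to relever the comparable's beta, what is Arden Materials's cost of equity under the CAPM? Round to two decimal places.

β_L = β_U × [1 + (1 − t)(D/E)] = 0.918 × [1 + (1 − 0.19) × 0.50]
    = 0.918 × [1 + 0.81 × 0.50] = 0.918 × 1.4050 = 1.2898
E(R) = R_f + β_L × MRP = 4.2% + 1.2898 × 4.5% = 10.00%

10.00%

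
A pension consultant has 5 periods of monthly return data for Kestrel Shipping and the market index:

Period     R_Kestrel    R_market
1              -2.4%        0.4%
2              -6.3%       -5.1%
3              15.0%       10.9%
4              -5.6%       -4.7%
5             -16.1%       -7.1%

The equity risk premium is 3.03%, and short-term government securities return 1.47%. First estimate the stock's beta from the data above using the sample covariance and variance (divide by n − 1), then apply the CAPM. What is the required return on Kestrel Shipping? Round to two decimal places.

6.03%

Mean R_i = (-2.4 − 6.3 + 15.0 − 5.6 − 16.1) / 5 = -3.0800%
Mean R_m = (0.4 − 5.1 + 10.9 − 4.7 − 7.1) / 5 = -1.1200%
Σ(R_i − R̄_i)(R_m − R̄_m) = 318.0520  ⇒  Cov = 318.0520 / 4 = 79.5130
Σ(R_m − R̄_m)² = 211.2080  ⇒  Var(R_m) = 211.2080 / 4 = 52.8020
β = Cov / Var(R_m) = 79.5130 / 52.8020 = 1.5059
E(R) = R_f + β × MRP = 1.47% + 1.5059 × 3.03% = 6.03%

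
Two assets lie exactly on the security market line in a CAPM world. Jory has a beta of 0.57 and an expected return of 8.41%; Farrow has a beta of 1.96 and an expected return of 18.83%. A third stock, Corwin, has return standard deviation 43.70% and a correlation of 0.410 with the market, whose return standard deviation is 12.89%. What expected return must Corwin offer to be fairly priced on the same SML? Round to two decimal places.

14.56%

MRP = (18.83% − 8.41%) / (1.96 − 0.57) = 7.4964%
R_f = 8.41% − 0.57 × 7.4964% = 4.1371%
β_Corwin = ρ·σ_i/σ_m = 0.410 × 43.70 / 12.89 = 1.3900
E(R_Corwin) = R_f + β × MRP = 4.1371% + 1.3900 × 7.4964% = 14.56%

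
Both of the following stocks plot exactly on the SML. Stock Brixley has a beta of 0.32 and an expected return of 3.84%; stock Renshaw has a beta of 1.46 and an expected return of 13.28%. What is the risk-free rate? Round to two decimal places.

Both satisfy E(R) = R_f + β·MRP, so the slope of the SML is
MRP = (13.28% − 3.84%) / (1.46 − 0.32) = 9.44% / 1.14 = 8.2807%
R_f = E(R_Brixley) − β_Brixley·MRP = 3.84% − 0.32 × 8.2807% = 1.1902%

1.19%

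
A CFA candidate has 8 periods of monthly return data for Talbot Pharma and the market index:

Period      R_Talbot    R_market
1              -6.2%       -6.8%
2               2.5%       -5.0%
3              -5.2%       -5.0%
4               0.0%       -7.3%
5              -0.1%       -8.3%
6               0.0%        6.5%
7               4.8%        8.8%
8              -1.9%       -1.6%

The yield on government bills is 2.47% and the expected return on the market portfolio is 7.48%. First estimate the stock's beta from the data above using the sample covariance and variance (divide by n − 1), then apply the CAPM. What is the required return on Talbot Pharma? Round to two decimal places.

Mean R_i = (-6.2 + 2.5 − 5.2 + 0.0 − 0.1 + 0.0 + 4.8 − 1.9) / 8 = -0.7625%
Mean R_m = (-6.8 − 5.0 − 5.0 − 7.3 − 8.3 + 6.5 + 8.8 − 1.6) / 8 = -2.3375%
Σ(R_i − R̄_i)(R_m − R̄_m) = 87.5113  ⇒  Cov = 87.5113 / 7 = 12.5016
Σ(R_m − R̄_m)² = 296.9588  ⇒  Var(R_m) = 296.9588 / 7 = 42.4227
β = Cov / Var(R_m) = 12.5016 / 42.4227 = 0.2947
MRP = 7.48% − 2.47% = 5.01%
E(R) = R_f + β × MRP = 2.47% + 0.2947 × 5.01% = 3.95%

3.95%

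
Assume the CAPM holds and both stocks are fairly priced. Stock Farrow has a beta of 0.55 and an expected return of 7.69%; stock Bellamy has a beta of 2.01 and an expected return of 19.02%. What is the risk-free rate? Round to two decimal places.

3.42%

Both satisfy E(R) = R_f + β·MRP, so the slope of the SML is
MRP = (19.02% − 7.69%) / (2.01 − 0.55) = 11.33% / 1.46 = 7.7603%
R_f = E(R_Farrow) − β_Farrow·MRP = 7.69% − 0.55 × 7.7603% = 3.4218%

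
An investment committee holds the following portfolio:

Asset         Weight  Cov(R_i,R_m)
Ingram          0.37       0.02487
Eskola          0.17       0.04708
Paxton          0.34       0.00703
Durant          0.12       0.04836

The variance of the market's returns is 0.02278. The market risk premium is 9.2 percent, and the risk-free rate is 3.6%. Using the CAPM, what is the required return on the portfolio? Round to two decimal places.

β_Ingram = 0.02487 / 0.02278 = 1.0917
β_Eskola = 0.04708 / 0.02278 = 2.0667
β_Paxton = 0.00703 / 0.02278 = 0.3086
β_Durant = 0.04836 / 0.02278 = 2.1229
β_P = Σ w_i β_i = 0.37×1.0917 + 0.17×2.0667 + 0.34×0.3086 + 0.12×2.1229 = 1.1149
E(R_P) = R_f + β_P × MRP = 3.6% + 1.1149 × 9.2% = 13.86%

13.86%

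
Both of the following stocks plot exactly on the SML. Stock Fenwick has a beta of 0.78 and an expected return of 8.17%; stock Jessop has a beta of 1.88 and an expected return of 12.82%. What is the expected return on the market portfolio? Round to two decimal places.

9.10%

Both satisfy E(R) = R_f + β·MRP, so the slope of the SML is
MRP = (12.82% − 8.17%) / (1.88 − 0.78) = 4.65% / 1.10 = 4.2273%
R_f = E(R_Fenwick) − β_Fenwick·MRP = 8.17% − 0.78 × 4.2273% = 4.8727%
E(R_m) = R_f + MRP = 4.8727% + 4.2273% = 9.10%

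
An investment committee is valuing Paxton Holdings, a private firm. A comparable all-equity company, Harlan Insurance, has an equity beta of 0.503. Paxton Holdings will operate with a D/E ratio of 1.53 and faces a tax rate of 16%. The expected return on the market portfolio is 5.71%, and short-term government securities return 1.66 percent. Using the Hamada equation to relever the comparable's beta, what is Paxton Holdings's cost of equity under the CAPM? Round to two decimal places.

6.32%

β_L = β_U × [1 + (1 − t)(D/E)] = 0.503 × [1 + (1 − 0.16) × 1.53]
    = 0.503 × [1 + 0.84 × 1.53] = 0.503 × 2.2852 = 1.1495
MRP = 5.71% − 1.66% = 4.05%
E(R) = R_f + β_L × MRP = 1.66% + 1.1495 × 4.05% = 6.32%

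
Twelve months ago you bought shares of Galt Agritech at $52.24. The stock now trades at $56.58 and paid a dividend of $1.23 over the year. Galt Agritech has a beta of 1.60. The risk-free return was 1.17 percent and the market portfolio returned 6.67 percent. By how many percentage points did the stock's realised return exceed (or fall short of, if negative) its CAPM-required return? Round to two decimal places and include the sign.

+0.69%

Realised HPR = (P1 + D1 − P0) / P0 = (56.58 + 1.23 − 52.24) / 52.24 = 5.57 / 52.24 = 10.6623%
MRP = 6.67% − 1.17% = 5.50%
CAPM required = R_f + β·MRP = 1.17% + 1.60 × 5.50% = 9.9700%
α = realised − required = 10.6623% − 9.9700% = +0.69%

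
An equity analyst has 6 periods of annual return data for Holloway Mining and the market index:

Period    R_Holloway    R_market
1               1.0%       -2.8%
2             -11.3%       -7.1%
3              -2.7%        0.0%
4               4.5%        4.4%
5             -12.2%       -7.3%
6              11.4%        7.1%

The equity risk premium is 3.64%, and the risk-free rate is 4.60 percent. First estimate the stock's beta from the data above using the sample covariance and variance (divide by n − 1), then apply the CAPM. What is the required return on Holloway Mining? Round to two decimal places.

9.95%

Mean R_i = (1.0 − 11.3 − 2.7 + 4.5 − 12.2 + 11.4) / 6 = -1.5500%
Mean R_m = (-2.8 − 7.1 + 0.0 + 4.4 − 7.3 + 7.1) / 6 = -0.9500%
Σ(R_i − R̄_i)(R_m − R̄_m) = 258.3950  ⇒  Cov = 258.3950 / 5 = 51.6790
Σ(R_m − R̄_m)² = 175.8950  ⇒  Var(R_m) = 175.8950 / 5 = 35.1790
β = Cov / Var(R_m) = 51.6790 / 35.1790 = 1.4690
E(R) = R_f + β × MRP = 4.60% + 1.4690 × 3.64% = 9.95%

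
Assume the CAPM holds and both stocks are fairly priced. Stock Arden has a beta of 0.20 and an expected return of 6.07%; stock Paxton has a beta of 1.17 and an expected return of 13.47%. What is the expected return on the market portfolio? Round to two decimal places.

12.17%

Both satisfy E(R) = R_f + β·MRP, so the slope of the SML is
MRP = (13.47% − 6.07%) / (1.17 − 0.20) = 7.40% / 0.97 = 7.6289%
R_f = E(R_Arden) − β_Arden·MRP = 6.07% − 0.20 × 7.6289% = 4.5442%
E(R_m) = R_f + MRP = 4.5442% + 7.6289% = 12.17%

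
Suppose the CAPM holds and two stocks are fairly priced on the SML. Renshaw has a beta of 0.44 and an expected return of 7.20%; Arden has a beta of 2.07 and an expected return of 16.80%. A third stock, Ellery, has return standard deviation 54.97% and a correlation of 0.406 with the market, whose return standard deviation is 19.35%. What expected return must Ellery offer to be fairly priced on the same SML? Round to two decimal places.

11.40%

MRP = (16.80% − 7.20%) / (2.07 − 0.44) = 5.8896%
R_f = 7.20% − 0.44 × 5.8896% = 4.6086%
β_Ellery = ρ·σ_i/σ_m = 0.406 × 54.97 / 19.35 = 1.1534
E(R_Ellery) = R_f + β × MRP = 4.6086% + 1.1534 × 5.8896% = 11.40%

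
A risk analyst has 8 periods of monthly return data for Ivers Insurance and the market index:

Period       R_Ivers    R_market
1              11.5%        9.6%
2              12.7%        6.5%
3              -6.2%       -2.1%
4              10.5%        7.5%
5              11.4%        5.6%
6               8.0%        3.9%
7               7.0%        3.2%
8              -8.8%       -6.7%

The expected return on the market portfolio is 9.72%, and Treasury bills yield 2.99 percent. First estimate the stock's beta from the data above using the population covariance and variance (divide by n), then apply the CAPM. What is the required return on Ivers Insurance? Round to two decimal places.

13.06%

Mean R_i = (11.5 + 12.7 − 6.2 + 10.5 + 11.4 + 8.0 + 7.0 − 8.8) / 8 = 5.7625%
Mean R_m = (9.6 + 6.5 − 2.1 + 7.5 + 5.6 + 3.9 + 3.2 − 6.7) / 8 = 3.4375%
Σ(R_i − R̄_i)(R_m − R̄_m) = 302.6513  ⇒  Cov = 302.6513 / 8 = 37.8314
Σ(R_m − R̄_m)² = 202.2388  ⇒  Var(R_m) = 202.2388 / 8 = 25.2799
β = Cov / Var(R_m) = 37.8314 / 25.2799 = 1.4965
MRP = 9.72% − 2.99% = 6.73%
E(R) = R_f + β × MRP = 2.99% + 1.4965 × 6.73% = 13.06%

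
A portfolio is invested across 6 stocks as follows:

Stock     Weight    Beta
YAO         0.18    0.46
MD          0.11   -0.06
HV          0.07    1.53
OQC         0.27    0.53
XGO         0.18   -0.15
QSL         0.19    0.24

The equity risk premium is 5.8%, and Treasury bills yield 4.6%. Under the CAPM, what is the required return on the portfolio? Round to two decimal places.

β_P = Σ w_i β_i = 0.18×0.46 + 0.11×-0.06 + 0.07×1.53 + 0.27×0.53 + 0.18×-0.15 + 0.19×0.24 = 0.3450
E(R_P) = R_f + β_P × MRP = 4.6% + 0.3450 × 5.8% = 6.60%

6.60%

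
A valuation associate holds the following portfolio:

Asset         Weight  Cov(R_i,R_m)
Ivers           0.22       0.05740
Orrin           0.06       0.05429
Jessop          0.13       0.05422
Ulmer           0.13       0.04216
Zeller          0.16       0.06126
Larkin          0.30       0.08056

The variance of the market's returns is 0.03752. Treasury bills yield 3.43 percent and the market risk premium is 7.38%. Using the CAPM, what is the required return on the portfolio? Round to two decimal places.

β_Ivers = 0.05740 / 0.03752 = 1.5299
β_Orrin = 0.05429 / 0.03752 = 1.4470
β_Jessop = 0.05422 / 0.03752 = 1.4451
β_Ulmer = 0.04216 / 0.03752 = 1.1237
β_Zeller = 0.06126 / 0.03752 = 1.6327
β_Larkin = 0.08056 / 0.03752 = 2.1471
β_P = Σ w_i β_i = 0.22×1.5299 + 0.06×1.4470 + 0.13×1.4451 + 0.13×1.1237 + 0.16×1.6327 + 0.30×2.1471 = 1.6627
E(R_P) = R_f + β_P × MRP = 3.43% + 1.6627 × 7.38% = 15.70%

15.70%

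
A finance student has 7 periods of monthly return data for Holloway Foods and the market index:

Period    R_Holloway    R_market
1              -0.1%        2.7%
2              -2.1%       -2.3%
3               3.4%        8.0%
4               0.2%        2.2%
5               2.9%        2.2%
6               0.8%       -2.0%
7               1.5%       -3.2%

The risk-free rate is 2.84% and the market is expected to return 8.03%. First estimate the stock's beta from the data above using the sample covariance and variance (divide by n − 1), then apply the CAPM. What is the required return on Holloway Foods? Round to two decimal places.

Mean R_i = (-0.1 − 2.1 + 3.4 + 0.2 + 2.9 + 0.8 + 1.5) / 7 = 0.9429%
Mean R_m = (2.7 − 2.3 + 8.0 + 2.2 + 2.2 − 2.0 − 3.2) / 7 = 1.0857%
Σ(R_i − R̄_i)(R_m − R̄_m) = 25.0143  ⇒  Cov = 25.0143 / 6 = 4.1691
Σ(R_m − R̄_m)² = 92.2486  ⇒  Var(R_m) = 92.2486 / 6 = 15.3748
β = Cov / Var(R_m) = 4.1691 / 15.3748 = 0.2712
MRP = 8.03% − 2.84% = 5.19%
E(R) = R_f + β × MRP = 2.84% + 0.2712 × 5.19% = 4.25%

4.25%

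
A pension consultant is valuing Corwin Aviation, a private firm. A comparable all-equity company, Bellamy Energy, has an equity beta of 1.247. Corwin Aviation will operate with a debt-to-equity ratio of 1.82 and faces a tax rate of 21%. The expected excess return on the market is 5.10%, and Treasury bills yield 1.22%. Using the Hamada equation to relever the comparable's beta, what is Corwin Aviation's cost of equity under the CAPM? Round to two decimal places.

16.72%

β_L = β_U × [1 + (1 − t)(D/E)] = 1.247 × [1 + (1 − 0.21) × 1.82]
    = 1.247 × [1 + 0.79 × 1.82] = 1.247 × 2.4378 = 3.0399
E(R) = R_f + β_L × MRP = 1.22% + 3.0399 × 5.10% = 16.72%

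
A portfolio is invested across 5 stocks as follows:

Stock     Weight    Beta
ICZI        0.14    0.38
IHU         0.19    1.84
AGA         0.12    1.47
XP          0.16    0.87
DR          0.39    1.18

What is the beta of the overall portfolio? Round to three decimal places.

β_P = Σ w_i β_i = 0.14×0.38 + 0.19×1.84 + 0.12×1.47 + 0.16×0.87 + 0.39×1.18 = 1.1786

1.179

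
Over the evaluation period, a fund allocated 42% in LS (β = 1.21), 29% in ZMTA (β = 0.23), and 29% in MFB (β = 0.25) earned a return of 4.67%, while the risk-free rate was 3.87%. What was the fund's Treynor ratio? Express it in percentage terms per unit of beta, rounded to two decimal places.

1.24%

β_P = 0.42×1.21 + 0.29×0.23 + 0.29×0.25 = 0.6474
Treynor = (R_P − R_f) / β_P = (4.67% − 3.87%) / 0.6474 = 0.80% / 0.6474 = 1.24%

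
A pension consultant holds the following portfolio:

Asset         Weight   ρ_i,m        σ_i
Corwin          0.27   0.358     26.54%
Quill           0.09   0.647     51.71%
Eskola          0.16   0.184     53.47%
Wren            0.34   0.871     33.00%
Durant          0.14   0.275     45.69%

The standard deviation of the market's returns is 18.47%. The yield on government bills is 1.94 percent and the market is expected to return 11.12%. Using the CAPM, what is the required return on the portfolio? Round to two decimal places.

11.23%

β_Corwin = 0.358 × 26.54% / 18.47% = 0.5144
β_Quill = 0.647 × 51.71% / 18.47% = 1.8114
β_Eskola = 0.184 × 53.47% / 18.47% = 0.5327
β_Wren = 0.871 × 33.00% / 18.47% = 1.5562
β_Durant = 0.275 × 45.69% / 18.47% = 0.6803
β_P = Σ w_i β_i = 0.27×0.5144 + 0.09×1.8114 + 0.16×0.5327 + 0.34×1.5562 + 0.14×0.6803 = 1.0115
MRP = 11.12% − 1.94% = 9.18%
E(R_P) = R_f + β_P × MRP = 1.94% + 1.0115 × 9.18% = 11.23%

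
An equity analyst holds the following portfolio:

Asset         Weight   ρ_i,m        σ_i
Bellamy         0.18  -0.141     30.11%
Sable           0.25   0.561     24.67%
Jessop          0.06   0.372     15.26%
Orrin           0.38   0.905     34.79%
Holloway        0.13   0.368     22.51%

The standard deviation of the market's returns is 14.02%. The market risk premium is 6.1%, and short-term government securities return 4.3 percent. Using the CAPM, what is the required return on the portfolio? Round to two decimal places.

β_Bellamy = -0.141 × 30.11% / 14.02% = -0.3028
β_Sable = 0.561 × 24.67% / 14.02% = 0.9872
β_Jessop = 0.372 × 15.26% / 14.02% = 0.4049
β_Orrin = 0.905 × 34.79% / 14.02% = 2.2457
β_Holloway = 0.368 × 22.51% / 14.02% = 0.5908
β_P = Σ w_i β_i = 0.18×-0.3028 + 0.25×0.9872 + 0.06×0.4049 + 0.38×2.2457 + 0.13×0.5908 = 1.1468
E(R_P) = R_f + β_P × MRP = 4.3% + 1.1468 × 6.1% = 11.30%

11.30%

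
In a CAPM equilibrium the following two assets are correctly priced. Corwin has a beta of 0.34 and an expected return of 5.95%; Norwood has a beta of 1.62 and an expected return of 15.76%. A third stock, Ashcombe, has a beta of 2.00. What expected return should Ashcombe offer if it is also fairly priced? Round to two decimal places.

MRP (SML slope) = (15.76% − 5.95%) / (1.62 − 0.34) = 9.81% / 1.28 = 7.6641%
R_f (intercept) = 5.95% − 0.34 × 7.6641% = 3.3442%
E(R_Ashcombe) = R_f + β × MRP = 3.3442% + 2.00 × 7.6641% = 18.67%

18.67%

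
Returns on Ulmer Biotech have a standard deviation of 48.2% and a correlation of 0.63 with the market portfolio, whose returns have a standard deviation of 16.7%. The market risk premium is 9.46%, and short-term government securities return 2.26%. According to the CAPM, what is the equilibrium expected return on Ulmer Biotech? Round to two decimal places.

β = ρ × σ_i / σ_m = 0.63 × 48.2% / 16.7% = 1.8183
E(R) = 2.26% + 1.8183 × 9.46% = 19.46%

19.46%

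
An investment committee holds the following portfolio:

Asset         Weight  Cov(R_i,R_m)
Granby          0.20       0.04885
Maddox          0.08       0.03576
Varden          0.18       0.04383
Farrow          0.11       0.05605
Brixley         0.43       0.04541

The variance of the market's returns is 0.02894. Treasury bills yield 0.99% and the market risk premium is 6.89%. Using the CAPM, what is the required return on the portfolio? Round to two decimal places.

11.99%

β_Granby = 0.04885 / 0.02894 = 1.6880
β_Maddox = 0.03576 / 0.02894 = 1.2357
β_Varden = 0.04383 / 0.02894 = 1.5145
β_Farrow = 0.05605 / 0.02894 = 1.9368
β_Brixley = 0.04541 / 0.02894 = 1.5691
β_P = Σ w_i β_i = 0.20×1.6880 + 0.08×1.2357 + 0.18×1.5145 + 0.11×1.9368 + 0.43×1.5691 = 1.5968
E(R_P) = R_f + β_P × MRP = 0.99% + 1.5968 × 6.89% = 11.99%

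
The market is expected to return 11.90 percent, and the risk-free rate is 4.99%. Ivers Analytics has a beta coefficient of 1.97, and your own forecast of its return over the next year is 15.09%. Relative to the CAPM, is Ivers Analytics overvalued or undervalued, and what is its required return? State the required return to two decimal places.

MRP = 11.90% − 4.99% = 6.91%
Required return = R_f + β·MRP = 4.99% + 1.97 × 6.91% = 18.60%
Forecast 15.09% < required 18.60% → the stock plots below the SML → overvalued.

Overvalued; required return 18.60%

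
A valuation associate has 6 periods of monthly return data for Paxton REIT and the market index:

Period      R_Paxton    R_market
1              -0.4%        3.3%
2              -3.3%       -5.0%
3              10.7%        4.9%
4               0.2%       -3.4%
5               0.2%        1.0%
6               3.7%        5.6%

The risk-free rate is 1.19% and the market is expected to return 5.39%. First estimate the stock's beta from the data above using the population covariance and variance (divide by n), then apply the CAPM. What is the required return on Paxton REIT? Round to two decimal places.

4.48%

Mean R_i = (-0.4 − 3.3 + 10.7 + 0.2 + 0.2 + 3.7) / 6 = 1.8500%
Mean R_m = (3.3 − 5.0 + 4.9 − 3.4 + 1.0 + 5.6) / 6 = 1.0667%
Σ(R_i − R̄_i)(R_m − R̄_m) = 76.0100  ⇒  Cov = 76.0100 / 6 = 12.6683
Σ(R_m − R̄_m)² = 96.9933  ⇒  Var(R_m) = 96.9933 / 6 = 16.1656
β = Cov / Var(R_m) = 12.6683 / 16.1656 = 0.7837
MRP = 5.39% − 1.19% = 4.20%
E(R) = R_f + β × MRP = 1.19% + 0.7837 × 4.20% = 4.48%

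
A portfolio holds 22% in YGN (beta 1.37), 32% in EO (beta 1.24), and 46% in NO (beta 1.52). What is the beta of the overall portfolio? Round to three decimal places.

β_P = Σ w_i β_i = 0.22×1.37 + 0.32×1.24 + 0.46×1.52 = 1.3974

1.397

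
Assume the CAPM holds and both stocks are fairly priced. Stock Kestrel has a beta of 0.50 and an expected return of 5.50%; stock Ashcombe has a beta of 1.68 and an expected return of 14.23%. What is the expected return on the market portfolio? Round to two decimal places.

9.20%

Both satisfy E(R) = R_f + β·MRP, so the slope of the SML is
MRP = (14.23% − 5.50%) / (1.68 − 0.50) = 8.73% / 1.18 = 7.3983%
R_f = E(R_Kestrel) − β_Kestrel·MRP = 5.50% − 0.50 × 7.3983% = 1.8009%
E(R_m) = R_f + MRP = 1.8009% + 7.3983% = 9.20%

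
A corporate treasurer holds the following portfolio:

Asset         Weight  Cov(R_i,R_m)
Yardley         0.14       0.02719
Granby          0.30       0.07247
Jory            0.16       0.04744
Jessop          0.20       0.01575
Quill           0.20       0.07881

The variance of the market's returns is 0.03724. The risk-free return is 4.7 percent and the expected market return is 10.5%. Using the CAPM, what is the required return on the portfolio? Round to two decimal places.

β_Yardley = 0.02719 / 0.03724 = 0.7301
β_Granby = 0.07247 / 0.03724 = 1.9460
β_Jory = 0.04744 / 0.03724 = 1.2739
β_Jessop = 0.01575 / 0.03724 = 0.4229
β_Quill = 0.07881 / 0.03724 = 2.1163
β_P = Σ w_i β_i = 0.14×0.7301 + 0.30×1.9460 + 0.16×1.2739 + 0.20×0.4229 + 0.20×2.1163 = 1.3977
MRP = 10.5% − 4.7% = 5.80%
E(R_P) = R_f + β_P × MRP = 4.7% + 1.3977 × 5.8% = 12.81%

12.81%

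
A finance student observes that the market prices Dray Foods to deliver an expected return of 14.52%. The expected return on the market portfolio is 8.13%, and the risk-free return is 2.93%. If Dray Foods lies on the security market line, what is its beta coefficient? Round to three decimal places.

2.229

MRP = 8.13% − 2.93% = 5.20%
β = (E(R) − R_f) / MRP = (14.52% − 2.93%) / 5.20% = 11.59% / 5.20% = 2.229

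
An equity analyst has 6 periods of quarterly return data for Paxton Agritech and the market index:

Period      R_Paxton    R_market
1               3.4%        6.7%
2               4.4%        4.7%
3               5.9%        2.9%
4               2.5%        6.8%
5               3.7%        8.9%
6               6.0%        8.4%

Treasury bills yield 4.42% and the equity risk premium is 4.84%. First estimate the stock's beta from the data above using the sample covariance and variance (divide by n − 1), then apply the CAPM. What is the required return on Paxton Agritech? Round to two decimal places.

Mean R_i = (3.4 + 4.4 + 5.9 + 2.5 + 3.7 + 6.0) / 6 = 4.3167%
Mean R_m = (6.7 + 4.7 + 2.9 + 6.8 + 8.9 + 8.4) / 6 = 6.4000%
Σ(R_i − R̄_i)(R_m − R̄_m) = -4.8600  ⇒  Cov = -4.8600 / 5 = -0.9720
Σ(R_m − R̄_m)² = 25.6400  ⇒  Var(R_m) = 25.6400 / 5 = 5.1280
β = Cov / Var(R_m) = -0.9720 / 5.1280 = -0.1895
E(R) = R_f + β × MRP = 4.42% + -0.1895 × 4.84% = 3.50%

3.50%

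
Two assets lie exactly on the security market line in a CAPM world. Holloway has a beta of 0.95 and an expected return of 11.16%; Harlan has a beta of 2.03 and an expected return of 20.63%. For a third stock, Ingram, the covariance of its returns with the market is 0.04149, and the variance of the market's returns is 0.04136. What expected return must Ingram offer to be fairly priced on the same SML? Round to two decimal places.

MRP = (20.63% − 11.16%) / (2.03 − 0.95) = 8.7685%
R_f = 11.16% − 0.95 × 8.7685% = 2.8299%
β_Ingram = Cov / Var(R_m) = 0.04149 / 0.04136 = 1.0031
E(R_Ingram) = R_f + β × MRP = 2.8299% + 1.0031 × 8.7685% = 11.63%

11.63%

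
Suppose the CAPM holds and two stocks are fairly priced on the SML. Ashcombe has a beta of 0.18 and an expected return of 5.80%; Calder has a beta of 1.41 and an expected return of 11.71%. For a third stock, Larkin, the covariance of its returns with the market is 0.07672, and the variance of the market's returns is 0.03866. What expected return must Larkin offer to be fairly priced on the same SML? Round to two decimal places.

MRP = (11.71% − 5.80%) / (1.41 − 0.18) = 4.8049%
R_f = 5.80% − 0.18 × 4.8049% = 4.9351%
β_Larkin = Cov / Var(R_m) = 0.07672 / 0.03866 = 1.9845
E(R_Larkin) = R_f + β × MRP = 4.9351% + 1.9845 × 4.8049% = 14.47%

14.47%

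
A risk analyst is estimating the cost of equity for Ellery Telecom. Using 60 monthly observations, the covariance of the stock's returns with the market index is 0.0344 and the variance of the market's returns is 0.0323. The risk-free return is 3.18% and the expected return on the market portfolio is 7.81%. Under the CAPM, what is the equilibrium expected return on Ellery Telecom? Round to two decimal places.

β = Cov(R_i, R_m) / Var(R_m) = 0.0344 / 0.0323 = 1.0650
MRP = 7.81% − 3.18% = 4.63%
E(R) = R_f + β × MRP = 3.18% + 1.0650 × 4.63% = 8.11%

8.11%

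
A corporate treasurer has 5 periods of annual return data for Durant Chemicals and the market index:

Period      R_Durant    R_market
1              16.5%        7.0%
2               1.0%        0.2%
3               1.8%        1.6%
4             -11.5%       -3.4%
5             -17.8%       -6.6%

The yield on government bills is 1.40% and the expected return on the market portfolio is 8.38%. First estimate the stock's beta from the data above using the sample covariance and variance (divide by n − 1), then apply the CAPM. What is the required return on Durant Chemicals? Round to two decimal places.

Mean R_i = (16.5 + 1.0 + 1.8 − 11.5 − 17.8) / 5 = -2.0000%
Mean R_m = (7.0 + 0.2 + 1.6 − 3.4 − 6.6) / 5 = -0.2400%
Σ(R_i − R̄_i)(R_m − R̄_m) = 272.7600  ⇒  Cov = 272.7600 / 4 = 68.1900
Σ(R_m − R̄_m)² = 106.4320  ⇒  Var(R_m) = 106.4320 / 4 = 26.6080
β = Cov / Var(R_m) = 68.1900 / 26.6080 = 2.5628
MRP = 8.38% − 1.40% = 6.98%
E(R) = R_f + β × MRP = 1.40% + 2.5628 × 6.98% = 19.29%

19.29%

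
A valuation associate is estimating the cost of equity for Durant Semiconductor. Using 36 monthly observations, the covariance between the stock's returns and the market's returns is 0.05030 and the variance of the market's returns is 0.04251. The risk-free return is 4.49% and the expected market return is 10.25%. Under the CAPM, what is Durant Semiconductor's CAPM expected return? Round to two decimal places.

11.31%

β = Cov(R_i, R_m) / Var(R_m) = 0.05030 / 0.04251 = 1.1833
MRP = 10.25% − 4.49% = 5.76%
E(R) = R_f + β × MRP = 4.49% + 1.1833 × 5.76% = 11.31%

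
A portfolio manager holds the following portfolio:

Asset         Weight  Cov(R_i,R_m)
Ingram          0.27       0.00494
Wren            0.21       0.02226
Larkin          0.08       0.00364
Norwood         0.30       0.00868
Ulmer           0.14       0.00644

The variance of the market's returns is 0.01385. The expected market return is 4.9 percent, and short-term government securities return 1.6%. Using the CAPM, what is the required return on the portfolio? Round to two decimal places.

β_Ingram = 0.00494 / 0.01385 = 0.3567
β_Wren = 0.02226 / 0.01385 = 1.6072
β_Larkin = 0.00364 / 0.01385 = 0.2628
β_Norwood = 0.00868 / 0.01385 = 0.6267
β_Ulmer = 0.00644 / 0.01385 = 0.4650
β_P = Σ w_i β_i = 0.27×0.3567 + 0.21×1.6072 + 0.08×0.2628 + 0.30×0.6267 + 0.14×0.4650 = 0.7080
MRP = 4.9% − 1.6% = 3.30%
E(R_P) = R_f + β_P × MRP = 1.6% + 0.7080 × 3.3% = 3.94%

3.94%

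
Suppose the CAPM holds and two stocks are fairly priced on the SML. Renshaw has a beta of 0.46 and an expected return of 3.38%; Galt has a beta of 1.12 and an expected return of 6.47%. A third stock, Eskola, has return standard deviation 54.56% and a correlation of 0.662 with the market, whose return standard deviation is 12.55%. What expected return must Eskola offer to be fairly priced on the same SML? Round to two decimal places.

14.70%

MRP = (6.47% − 3.38%) / (1.12 − 0.46) = 4.6818%
R_f = 3.38% − 0.46 × 4.6818% = 1.2264%
β_Eskola = ρ·σ_i/σ_m = 0.662 × 54.56 / 12.55 = 2.8780
E(R_Eskola) = R_f + β × MRP = 1.2264% + 2.8780 × 4.6818% = 14.70%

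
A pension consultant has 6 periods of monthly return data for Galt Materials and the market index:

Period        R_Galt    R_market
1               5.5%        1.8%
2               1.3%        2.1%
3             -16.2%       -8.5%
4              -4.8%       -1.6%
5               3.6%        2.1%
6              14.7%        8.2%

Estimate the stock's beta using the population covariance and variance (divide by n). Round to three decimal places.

Mean R_i = (5.5 + 1.3 − 16.2 − 4.8 + 3.6 + 14.7) / 6 = 0.6833%
Mean R_m = (1.8 + 2.1 − 8.5 − 1.6 + 2.1 + 8.2) / 6 = 0.6833%
Σ(R_i − R̄_i)(R_m − R̄_m) = 283.3083  ⇒  Cov = 283.3083 / 6 = 47.2181
Σ(R_m − R̄_m)² = 151.3083  ⇒  Var(R_m) = 151.3083 / 6 = 25.2181
β = Cov / Var(R_m) = 47.2181 / 25.2181 = 1.8724

1.872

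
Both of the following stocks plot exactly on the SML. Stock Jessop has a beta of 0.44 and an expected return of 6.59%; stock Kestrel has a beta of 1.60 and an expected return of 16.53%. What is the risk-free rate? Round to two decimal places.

Both satisfy E(R) = R_f + β·MRP, so the slope of the SML is
MRP = (16.53% − 6.59%) / (1.60 − 0.44) = 9.94% / 1.16 = 8.5690%
R_f = E(R_Jessop) − β_Jessop·MRP = 6.59% − 0.44 × 8.5690% = 2.8196%

2.82%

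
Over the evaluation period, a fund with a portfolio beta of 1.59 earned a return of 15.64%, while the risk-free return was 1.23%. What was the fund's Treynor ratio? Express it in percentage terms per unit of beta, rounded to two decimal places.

9.06%

Treynor = (R_P − R_f) / β_P = (15.64% − 1.23%) / 1.5900 = 14.41% / 1.5900 = 9.06%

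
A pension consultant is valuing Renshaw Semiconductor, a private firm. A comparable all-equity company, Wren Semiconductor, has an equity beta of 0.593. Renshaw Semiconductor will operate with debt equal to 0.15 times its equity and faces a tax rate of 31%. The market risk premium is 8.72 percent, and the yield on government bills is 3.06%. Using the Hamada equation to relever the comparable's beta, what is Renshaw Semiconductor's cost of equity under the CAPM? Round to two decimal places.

8.77%

β_L = β_U × [1 + (1 − t)(D/E)] = 0.593 × [1 + (1 − 0.31) × 0.15]
    = 0.593 × [1 + 0.69 × 0.15] = 0.593 × 1.1035 = 0.6544
E(R) = R_f + β_L × MRP = 3.06% + 0.6544 × 8.72% = 8.77%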